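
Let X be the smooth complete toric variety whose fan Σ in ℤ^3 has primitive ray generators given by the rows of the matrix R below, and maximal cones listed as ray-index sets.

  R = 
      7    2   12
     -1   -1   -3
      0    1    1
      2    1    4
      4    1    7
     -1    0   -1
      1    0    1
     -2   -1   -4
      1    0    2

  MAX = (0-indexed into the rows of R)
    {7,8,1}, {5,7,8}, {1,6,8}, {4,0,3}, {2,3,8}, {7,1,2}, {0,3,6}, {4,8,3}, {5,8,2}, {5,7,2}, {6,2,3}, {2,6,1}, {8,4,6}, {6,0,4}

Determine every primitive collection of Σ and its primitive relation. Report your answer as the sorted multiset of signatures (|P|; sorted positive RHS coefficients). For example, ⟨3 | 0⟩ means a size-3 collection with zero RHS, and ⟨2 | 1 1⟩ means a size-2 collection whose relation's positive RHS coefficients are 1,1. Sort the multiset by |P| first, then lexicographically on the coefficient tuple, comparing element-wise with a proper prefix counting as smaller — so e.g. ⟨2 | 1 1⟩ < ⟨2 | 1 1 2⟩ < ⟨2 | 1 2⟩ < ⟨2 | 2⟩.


Σ has 20 primitive collections:

  • {3,7}:  v_{3} + v_{7} = 0  →  sig = ⟨2 | 0⟩
  • {5,6}:  v_{5} + v_{6} = 0  →  sig = ⟨2 | 0⟩
  • {1,3}:  v_{1} + v_{3} = v_{6}  →  sig = ⟨2 | 1⟩
  • {1,5}:  v_{1} + v_{5} = v_{7}  →  sig = ⟨2 | 1⟩
  • {6,7}:  v_{6} + v_{7} = v_{1}  →  sig = ⟨2 | 1⟩
  • {0,5}:  v_{0} + v_{5} = v_{3} + v_{4}  →  sig = ⟨2 | 1 1⟩
  • {0,7}:  v_{0} + v_{7} = v_{4} + v_{6}  →  sig = ⟨2 | 1 1⟩
  • {3,5}:  v_{3} + v_{5} = v_{2} + v_{8}  →  sig = ⟨2 | 1 1⟩
  • {4,5}:  v_{4} + v_{5} = v_{3} + v_{8}  →  sig = ⟨2 | 1 1⟩
  • {4,7}:  v_{4} + v_{7} = v_{6} + v_{8}  →  sig = ⟨2 | 1 1⟩
  • {0,1}:  v_{0} + v_{1} = v_{4} + 2·v_{6}  →  sig = ⟨2 | 1 2⟩
  • {1,4}:  v_{1} + v_{4} = 2·v_{6} + v_{8}  →  sig = ⟨2 | 1 2⟩
  • {0,2}:  v_{0} + v_{2} = 3·v_{3} + v_{6}  →  sig = ⟨2 | 1 3⟩
  • {0,8}:  v_{0} + v_{8} = 2·v_{4}  →  sig = ⟨2 | 2⟩
  • {2,4}:  v_{2} + v_{4} = 2·v_{3}  →  sig = ⟨2 | 2⟩
  • {1,2,8}:  v_{1} + v_{2} + v_{8} = 0  →  sig = ⟨3 | 0⟩
  • {2,6,8}:  v_{2} + v_{6} + v_{8} = v_{3}  →  sig = ⟨3 | 1⟩
  • {2,7,8}:  v_{2} + v_{7} + v_{8} = v_{5}  →  sig = ⟨3 | 1⟩
  • {3,4,6}:  v_{3} + v_{4} + v_{6} = v_{0}  →  sig = ⟨3 | 1⟩
  • {3,6,8}:  v_{3} + v_{6} + v_{8} = v_{4}  →  sig = ⟨3 | 1⟩

Sorted signature multiset PRS(X):
[⟨2 | 0⟩, ⟨2 | 0⟩, ⟨2 | 1⟩, ⟨2 | 1⟩, ⟨2 | 1⟩, ⟨2 | 1 1⟩, ⟨2 | 1 1⟩, ⟨2 | 1 1⟩, ⟨2 | 1 1⟩, ⟨2 | 1 1⟩, ⟨2 | 1 2⟩, ⟨2 | 1 2⟩, ⟨2 | 1 3⟩, ⟨2 | 2⟩, ⟨2 | 2⟩, ⟨3 | 0⟩, ⟨3 | 1⟩, ⟨3 | 1⟩, ⟨3 | 1⟩, ⟨3 | 1⟩]


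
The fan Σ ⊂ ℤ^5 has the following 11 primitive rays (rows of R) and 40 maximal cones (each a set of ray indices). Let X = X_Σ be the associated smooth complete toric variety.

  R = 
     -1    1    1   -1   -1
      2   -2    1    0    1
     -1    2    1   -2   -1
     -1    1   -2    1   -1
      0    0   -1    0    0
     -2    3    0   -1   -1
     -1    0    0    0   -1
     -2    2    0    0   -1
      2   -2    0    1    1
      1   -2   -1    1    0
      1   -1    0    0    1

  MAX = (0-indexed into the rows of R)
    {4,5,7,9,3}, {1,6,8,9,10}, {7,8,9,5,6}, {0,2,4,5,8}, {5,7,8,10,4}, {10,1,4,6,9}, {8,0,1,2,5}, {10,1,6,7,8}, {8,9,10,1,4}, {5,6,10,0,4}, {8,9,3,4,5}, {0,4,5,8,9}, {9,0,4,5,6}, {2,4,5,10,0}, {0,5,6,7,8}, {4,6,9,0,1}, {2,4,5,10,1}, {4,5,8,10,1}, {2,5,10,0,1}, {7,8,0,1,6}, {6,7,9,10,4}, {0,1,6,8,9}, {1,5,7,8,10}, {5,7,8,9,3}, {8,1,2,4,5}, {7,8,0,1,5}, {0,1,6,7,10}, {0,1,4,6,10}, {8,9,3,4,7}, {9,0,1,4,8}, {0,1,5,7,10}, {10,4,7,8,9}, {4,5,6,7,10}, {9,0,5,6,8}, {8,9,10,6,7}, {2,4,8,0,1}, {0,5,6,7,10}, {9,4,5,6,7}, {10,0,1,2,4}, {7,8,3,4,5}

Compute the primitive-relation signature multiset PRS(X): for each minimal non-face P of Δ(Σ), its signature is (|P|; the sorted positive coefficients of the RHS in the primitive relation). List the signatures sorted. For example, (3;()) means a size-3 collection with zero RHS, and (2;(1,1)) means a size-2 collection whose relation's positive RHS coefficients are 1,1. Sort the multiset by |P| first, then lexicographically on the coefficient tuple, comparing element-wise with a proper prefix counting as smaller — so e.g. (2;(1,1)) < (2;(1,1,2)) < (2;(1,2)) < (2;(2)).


Δ(Σ) — 11 vertices, 22 min non-faces:

  P = {2,7}:  v_{2} + v_{7} = v_{0} + v_{5} ; sig = (2;(1,1))
  P = {1,3}:  v_{1} + v_{3} = v_{5} + v_{8} + v_{9} ; sig = (2;(1,1,1))
  P = {2,3}:  v_{2} + v_{3} = v_{0} + v_{4} + 2·v_{5} + v_{8} + v_{9} ; sig = (2;(1,1,1,1,2))
  P = {0,3}:  v_{0} + v_{3} = 2·v_{5} + v_{6} + v_{8} + v_{9} ; sig = (2;(1,1,1,2))
  P = {3,6}:  v_{3} + v_{6} = v_{5} + v_{7} + 2·v_{9} ; sig = (2;(1,1,2))
  P = {3,10}:  v_{3} + v_{10} = 2·v_{4} + v_{7} + v_{8} ; sig = (2;(1,1,2))
  P = {2,6}:  v_{2} + v_{6} = 2·v_{0} + v_{4} ; sig = (2;(1,2))
  P = {2,9}:  v_{2} + v_{9} = 2·v_{0} + 2·v_{4} + v_{8} ; sig = (2;(1,2,2))
  P = {1,4,7}:  v_{1} + v_{4} + v_{7} = 0 ; sig = (3;())
  P = {0,8,10}:  v_{0} + v_{8} + v_{10} = v_{1} ; sig = (3;(1))
  P = {1,5,6}:  v_{1} + v_{5} + v_{6} = v_{0} ; sig = (3;(1))
  P = {4,6,8}:  v_{4} + v_{6} + v_{8} = v_{9} ; sig = (3;(1))
  P = {5,9,10}:  v_{5} + v_{9} + v_{10} = v_{4} ; sig = (3;(1))
  P = {0,4,7}:  v_{0} + v_{4} + v_{7} = v_{5} + v_{6} ; sig = (3;(1,1))
  P = {1,7,9}:  v_{1} + v_{7} + v_{9} = v_{6} + v_{8} ; sig = (3;(1,1))
  P = {0,9,10}:  v_{0} + v_{9} + v_{10} = v_{1} + v_{4} + v_{6} ; sig = (3;(1,1,1))
  P = {1,5,9}:  v_{1} + v_{5} + v_{9} = v_{0} + v_{4} + v_{8} ; sig = (3;(1,1,1))
  P = {0,7,9}:  v_{0} + v_{7} + v_{9} = v_{5} + 2·v_{6} + v_{8} ; sig = (3;(1,1,2))
  P = {2,8,10}:  v_{2} + v_{8} + v_{10} = 2·v_{1} + v_{4} + v_{5} ; sig = (3;(1,1,2))
  P = {5,6,8,10}:  v_{5} + v_{6} + v_{8} + v_{10} = 0 ; sig = (4;())
  P = {0,1,4,5}:  v_{0} + v_{1} + v_{4} + v_{5} = v_{2} ; sig = (4;(1))
  P = {4,5,7,8,9}:  v_{4} + v_{5} + v_{7} + v_{8} + v_{9} = v_{3} ; sig = (5;(1))

Sorted signature multiset PRS(X):
{ (2;(1,1)),  (2;(1,1,1)),  (2;(1,1,1,1,2)),  (2;(1,1,1,2)),  (2;(1,1,2)) ×2,  (2;(1,2)),  (2;(1,2,2)),  (3;()),  (3;(1)) ×4,  (3;(1,1)) ×2,  (3;(1,1,1)) ×2,  (3;(1,1,2)) ×2,  (4;()),  (4;(1)),  (5;(1)) }


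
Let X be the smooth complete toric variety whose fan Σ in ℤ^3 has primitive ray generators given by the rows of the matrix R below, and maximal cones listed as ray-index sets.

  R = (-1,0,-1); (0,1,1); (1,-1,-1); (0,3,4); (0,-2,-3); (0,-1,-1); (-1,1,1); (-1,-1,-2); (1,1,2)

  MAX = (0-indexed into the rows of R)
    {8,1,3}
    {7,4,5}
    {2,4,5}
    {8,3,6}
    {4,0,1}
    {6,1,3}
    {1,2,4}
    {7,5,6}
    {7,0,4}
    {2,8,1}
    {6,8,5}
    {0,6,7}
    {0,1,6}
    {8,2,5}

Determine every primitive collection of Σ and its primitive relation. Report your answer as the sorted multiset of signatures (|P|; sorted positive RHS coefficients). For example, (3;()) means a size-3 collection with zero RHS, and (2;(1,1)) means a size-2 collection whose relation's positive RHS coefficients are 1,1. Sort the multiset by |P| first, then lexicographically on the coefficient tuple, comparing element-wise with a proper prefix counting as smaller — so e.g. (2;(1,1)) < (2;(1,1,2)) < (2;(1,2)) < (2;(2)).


16 collections generate NE(X_Σ); each relation:

  P={1,5}:  v_{1} + v_{5} = 0  →  sig = (2;())
  P={2,6}:  v_{2} + v_{6} = 0  →  sig = (2;())
  P={7,8}:  v_{7} + v_{8} = 0  →  sig = (2;())
  P={0,5}:  v_{0} + v_{5} = v_{7}  →  sig = (2;(1))
  P={0,8}:  v_{0} + v_{8} = v_{1}  →  sig = (2;(1))
  P={1,7}:  v_{1} + v_{7} = v_{0}  →  sig = (2;(1))
  P={2,7}:  v_{2} + v_{7} = v_{4}  →  sig = (2;(1))
  P={3,4}:  v_{3} + v_{4} = v_{1}  →  sig = (2;(1))
  P={4,6}:  v_{4} + v_{6} = v_{7}  →  sig = (2;(1))
  P={4,8}:  v_{4} + v_{8} = v_{2}  →  sig = (2;(1))
  P={0,2}:  v_{0} + v_{2} = v_{1} + v_{4}  →  sig = (2;(1,1))
  P={2,3}:  v_{2} + v_{3} = v_{1} + v_{8}  →  sig = (2;(1,1))
  P={3,5}:  v_{3} + v_{5} = v_{6} + v_{8}  →  sig = (2;(1,1))
  P={3,7}:  v_{3} + v_{7} = v_{1} + v_{6}  →  sig = (2;(1,1))
  P={0,3}:  v_{0} + v_{3} = 2·v_{1} + v_{6}  →  sig = (2;(1,2))
  P={1,6,8}:  v_{1} + v_{6} + v_{8} = v_{3}  →  sig = (3;(1))

Hence PRS(X_Σ) =
{ (2;()) ×3,  (2;(1)) ×7,  (2;(1,1)) ×4,  (2;(1,2)),  (3;(1)) }


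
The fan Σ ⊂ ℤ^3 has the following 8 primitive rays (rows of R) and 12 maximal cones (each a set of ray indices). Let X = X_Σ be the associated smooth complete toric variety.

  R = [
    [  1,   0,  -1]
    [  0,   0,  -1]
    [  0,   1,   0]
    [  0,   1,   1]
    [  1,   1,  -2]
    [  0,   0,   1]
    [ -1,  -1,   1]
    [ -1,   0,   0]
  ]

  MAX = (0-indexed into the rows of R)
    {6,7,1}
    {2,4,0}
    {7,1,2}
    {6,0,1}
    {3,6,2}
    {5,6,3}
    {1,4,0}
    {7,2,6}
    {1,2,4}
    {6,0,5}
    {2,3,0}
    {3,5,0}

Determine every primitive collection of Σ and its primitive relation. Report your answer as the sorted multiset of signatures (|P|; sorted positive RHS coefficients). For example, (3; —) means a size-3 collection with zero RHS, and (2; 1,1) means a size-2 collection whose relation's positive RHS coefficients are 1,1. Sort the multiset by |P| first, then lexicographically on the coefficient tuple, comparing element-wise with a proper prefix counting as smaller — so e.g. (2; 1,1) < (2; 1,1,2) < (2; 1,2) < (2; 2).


Minimal non-faces — 14 found among 8 rays, 12 max cones:

  P={1,5}:  v_{1} + v_{5} = 0  →  sig = (2; —)
  P={0,7}:  v_{0} + v_{7} = v_{1}  →  sig = (2; 1)
  P={1,3}:  v_{1} + v_{3} = v_{2}  →  sig = (2; 1)
  P={2,5}:  v_{2} + v_{5} = v_{3}  →  sig = (2; 1)
  P={4,6}:  v_{4} + v_{6} = v_{1}  →  sig = (2; 1)
  P={4,5}:  v_{4} + v_{5} = v_{0} + v_{2}  →  sig = (2; 1,1)
  P={5,7}:  v_{5} + v_{7} = v_{2} + v_{6}  →  sig = (2; 1,1)
  P={3,4}:  v_{3} + v_{4} = v_{0} + 2·v_{2}  →  sig = (2; 1,2)
  P={3,7}:  v_{3} + v_{7} = 2·v_{2} + v_{6}  →  sig = (2; 1,2)
  P={4,7}:  v_{4} + v_{7} = 2·v_{1} + v_{2}  →  sig = (2; 1,2)
  P={0,2,6}:  v_{0} + v_{2} + v_{6} = 0  →  sig = (3; —)
  P={0,1,2}:  v_{0} + v_{1} + v_{2} = v_{4}  →  sig = (3; 1)
  P={0,3,6}:  v_{0} + v_{3} + v_{6} = v_{5}  →  sig = (3; 1)
  P={1,2,6}:  v_{1} + v_{2} + v_{6} = v_{7}  →  sig = (3; 1)

Sorted signature multiset PRS(X):
    (2; —)
    (2; 1)
    (2; 1)
    (2; 1)
    (2; 1)
    (2; 1,1)
    (2; 1,1)
    (2; 1,2)
    (2; 1,2)
    (2; 1,2)
    (3; —)
    (3; 1)
    (3; 1)
    (3; 1)


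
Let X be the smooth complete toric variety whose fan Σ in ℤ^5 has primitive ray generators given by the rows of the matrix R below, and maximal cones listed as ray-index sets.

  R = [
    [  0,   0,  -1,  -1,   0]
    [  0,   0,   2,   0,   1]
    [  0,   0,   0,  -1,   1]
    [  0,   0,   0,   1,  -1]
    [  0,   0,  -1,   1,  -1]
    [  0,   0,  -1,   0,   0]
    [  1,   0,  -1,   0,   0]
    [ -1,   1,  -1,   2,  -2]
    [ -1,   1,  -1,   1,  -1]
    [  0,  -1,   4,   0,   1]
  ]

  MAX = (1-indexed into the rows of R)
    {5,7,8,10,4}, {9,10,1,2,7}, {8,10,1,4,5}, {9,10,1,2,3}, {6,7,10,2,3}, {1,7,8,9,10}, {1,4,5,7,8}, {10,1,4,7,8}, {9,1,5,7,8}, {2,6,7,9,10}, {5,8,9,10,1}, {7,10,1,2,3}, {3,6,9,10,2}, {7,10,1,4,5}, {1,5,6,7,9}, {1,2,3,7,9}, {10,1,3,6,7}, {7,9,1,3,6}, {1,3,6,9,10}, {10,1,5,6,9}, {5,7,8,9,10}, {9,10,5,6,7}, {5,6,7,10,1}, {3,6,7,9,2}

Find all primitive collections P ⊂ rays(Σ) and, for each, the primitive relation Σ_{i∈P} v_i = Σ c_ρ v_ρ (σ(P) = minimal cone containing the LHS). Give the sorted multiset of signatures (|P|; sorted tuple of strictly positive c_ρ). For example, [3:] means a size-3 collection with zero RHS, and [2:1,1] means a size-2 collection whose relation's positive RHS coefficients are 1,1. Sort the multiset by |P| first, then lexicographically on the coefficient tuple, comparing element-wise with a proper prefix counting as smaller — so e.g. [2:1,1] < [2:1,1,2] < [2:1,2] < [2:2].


|primitive collections| = 14. Relations:

  {3,4}:  v_{3} + v_{4} = 0  →  sig = [2:]
  {3,5}:  v_{3} + v_{5} = v_{6}  →  sig = [2:1]
  {3,8}:  v_{3} + v_{8} = v_{9}  →  sig = [2:1]
  {4,6}:  v_{4} + v_{6} = v_{5}  →  sig = [2:1]
  {4,9}:  v_{4} + v_{9} = v_{8}  →  sig = [2:1]
  {6,8}:  v_{6} + v_{8} = v_{5} + v_{9}  →  sig = [2:1,1]
  {2,4}:  v_{2} + v_{4} = v_{7} + v_{9} + v_{10}  →  sig = [2:1,1,1]
  {2,5}:  v_{2} + v_{5} = v_{6} + v_{7} + v_{9} + v_{10}  →  sig = [2:1,1,1,1]
  {2,8}:  v_{2} + v_{8} = v_{7} + 2·v_{9} + v_{10}  →  sig = [2:1,1,2]
  {1,2,6}:  v_{1} + v_{2} + v_{6} = v_{3}  →  sig = [3:1]
  {3,7,9,10}:  v_{3} + v_{7} + v_{9} + v_{10} = v_{2}  →  sig = [4:1]
  {1,6,7,9,10}:  v_{1} + v_{6} + v_{7} + v_{9} + v_{10} = 0  →  sig = [5:]
  {1,5,7,9,10}:  v_{1} + v_{5} + v_{7} + v_{9} + v_{10} = v_{4}  →  sig = [5:1]
  {1,5,7,8,10}:  v_{1} + v_{5} + v_{7} + v_{8} + v_{10} = 2·v_{4}  →  sig = [5:2]

Signatures (|P|; sorted positive RHS coefficients), sorted:
[[2:], [2:1], [2:1], [2:1], [2:1], [2:1,1], [2:1,1,1], [2:1,1,1,1], [2:1,1,2], [3:1], [4:1], [5:], [5:1], [5:2]]


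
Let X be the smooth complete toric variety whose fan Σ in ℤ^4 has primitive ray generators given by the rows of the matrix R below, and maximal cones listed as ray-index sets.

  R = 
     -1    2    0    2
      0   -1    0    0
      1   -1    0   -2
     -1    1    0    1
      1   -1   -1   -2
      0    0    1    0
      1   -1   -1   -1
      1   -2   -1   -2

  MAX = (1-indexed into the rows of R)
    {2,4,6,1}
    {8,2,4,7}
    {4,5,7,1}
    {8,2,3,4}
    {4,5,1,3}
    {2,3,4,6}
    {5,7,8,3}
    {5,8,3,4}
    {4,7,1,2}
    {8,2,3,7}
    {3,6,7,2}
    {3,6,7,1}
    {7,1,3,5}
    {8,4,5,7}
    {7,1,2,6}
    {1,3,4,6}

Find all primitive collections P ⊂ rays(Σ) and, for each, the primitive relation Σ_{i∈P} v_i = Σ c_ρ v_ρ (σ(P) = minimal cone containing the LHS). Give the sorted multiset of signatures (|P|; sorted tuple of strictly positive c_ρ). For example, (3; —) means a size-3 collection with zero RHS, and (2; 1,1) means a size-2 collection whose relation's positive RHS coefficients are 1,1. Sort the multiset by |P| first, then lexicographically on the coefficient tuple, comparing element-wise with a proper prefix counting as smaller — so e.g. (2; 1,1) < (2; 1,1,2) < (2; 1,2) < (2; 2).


Primitive collections (7):

  • {2,5}:  v_{2} + v_{5} = v_{8}  ⟹  sig = (2; 1)
  • {5,6}:  v_{5} + v_{6} = v_{3}  ⟹  sig = (2; 1)
  • {1,8}:  v_{1} + v_{8} = v_{4} + v_{7}  ⟹  sig = (2; 1,1)
  • {6,8}:  v_{6} + v_{8} = v_{2} + v_{3}  ⟹  sig = (2; 1,1)
  • {1,2,3}:  v_{1} + v_{2} + v_{3} = 0  ⟹  sig = (3; —)
  • {4,6,7}:  v_{4} + v_{6} + v_{7} = 0  ⟹  sig = (3; —)
  • {3,4,7}:  v_{3} + v_{4} + v_{7} = v_{5}  ⟹  sig = (3; 1)

Signatures (|P|; sorted positive RHS coefficients), sorted:
[(2; 1), (2; 1), (2; 1,1), (2; 1,1), (3; —), (3; —), (3; 1)]


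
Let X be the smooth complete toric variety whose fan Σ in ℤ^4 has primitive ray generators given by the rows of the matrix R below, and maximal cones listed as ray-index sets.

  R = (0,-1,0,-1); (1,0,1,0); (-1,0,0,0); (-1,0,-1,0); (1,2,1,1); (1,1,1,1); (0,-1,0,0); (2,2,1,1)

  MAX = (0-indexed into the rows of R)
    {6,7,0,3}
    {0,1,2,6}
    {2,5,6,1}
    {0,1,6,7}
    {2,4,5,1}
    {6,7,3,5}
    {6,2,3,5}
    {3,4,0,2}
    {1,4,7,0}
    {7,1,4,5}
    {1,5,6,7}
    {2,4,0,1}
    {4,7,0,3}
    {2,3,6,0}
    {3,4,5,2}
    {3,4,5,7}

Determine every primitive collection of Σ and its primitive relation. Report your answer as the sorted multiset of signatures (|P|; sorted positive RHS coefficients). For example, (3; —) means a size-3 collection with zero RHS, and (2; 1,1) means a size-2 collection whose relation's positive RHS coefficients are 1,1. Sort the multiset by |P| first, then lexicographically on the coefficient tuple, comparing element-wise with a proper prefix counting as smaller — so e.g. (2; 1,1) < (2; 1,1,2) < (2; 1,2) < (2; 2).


Minimal non-faces — 4 found among 8 rays, 16 max cones:

  • {1,3}:  v_{1} + v_{3} = 0 — sig = (2; —)
  • {0,5}:  v_{0} + v_{5} = v_{1} — sig = (2; 1)
  • {2,7}:  v_{2} + v_{7} = v_{4} — sig = (2; 1)
  • {4,6}:  v_{4} + v_{6} = v_{5} — sig = (2; 1)

Hence PRS(X_Σ) =
{ (2; —),  (2; 1) ×3 }


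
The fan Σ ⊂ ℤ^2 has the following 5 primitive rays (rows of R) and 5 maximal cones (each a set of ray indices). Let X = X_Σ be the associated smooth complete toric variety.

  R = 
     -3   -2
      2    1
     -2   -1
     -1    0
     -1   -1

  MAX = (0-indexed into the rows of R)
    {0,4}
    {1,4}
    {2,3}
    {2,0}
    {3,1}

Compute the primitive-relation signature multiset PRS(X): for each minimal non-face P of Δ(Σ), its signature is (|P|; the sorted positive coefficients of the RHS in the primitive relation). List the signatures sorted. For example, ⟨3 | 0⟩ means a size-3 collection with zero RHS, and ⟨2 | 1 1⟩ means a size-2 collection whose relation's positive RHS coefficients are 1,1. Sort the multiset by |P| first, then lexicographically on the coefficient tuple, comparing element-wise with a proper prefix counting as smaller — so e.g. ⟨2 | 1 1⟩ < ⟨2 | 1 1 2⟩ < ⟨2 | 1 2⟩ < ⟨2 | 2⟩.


5 collections generate NE(X_Σ); each relation:

  P={1,2}:  v_{1} + v_{2} = 0  so sig = ⟨2 | 0⟩
  P={0,1}:  v_{0} + v_{1} = v_{4}  so sig = ⟨2 | 1⟩
  P={2,4}:  v_{2} + v_{4} = v_{0}  so sig = ⟨2 | 1⟩
  P={3,4}:  v_{3} + v_{4} = v_{2}  so sig = ⟨2 | 1⟩
  P={0,3}:  v_{0} + v_{3} = 2·v_{2}  so sig = ⟨2 | 2⟩

Sorted signature multiset PRS(X):
    |P|=2: 5 collections, coeffs (), (1), (1), (1), (2)


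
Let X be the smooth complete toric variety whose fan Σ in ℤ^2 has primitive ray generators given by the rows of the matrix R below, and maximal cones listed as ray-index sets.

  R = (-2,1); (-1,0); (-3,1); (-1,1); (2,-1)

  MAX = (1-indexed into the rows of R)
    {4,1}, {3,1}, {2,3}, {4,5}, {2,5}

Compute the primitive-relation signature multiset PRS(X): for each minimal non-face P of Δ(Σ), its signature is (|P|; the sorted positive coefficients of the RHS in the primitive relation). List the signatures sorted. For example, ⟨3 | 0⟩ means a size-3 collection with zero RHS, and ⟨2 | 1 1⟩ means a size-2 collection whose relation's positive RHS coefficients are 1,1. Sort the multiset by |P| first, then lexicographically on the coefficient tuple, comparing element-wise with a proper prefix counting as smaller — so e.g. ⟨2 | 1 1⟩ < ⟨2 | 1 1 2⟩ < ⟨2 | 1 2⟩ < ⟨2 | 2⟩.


|primitive collections| = 5. Relations:

  P = {1,5}:  v_{1} + v_{5} = 0 — sig = ⟨2 | 0⟩
  P = {1,2}:  v_{1} + v_{2} = v_{3} — sig = ⟨2 | 1⟩
  P = {2,4}:  v_{2} + v_{4} = v_{1} — sig = ⟨2 | 1⟩
  P = {3,5}:  v_{3} + v_{5} = v_{2} — sig = ⟨2 | 1⟩
  P = {3,4}:  v_{3} + v_{4} = 2·v_{1} — sig = ⟨2 | 2⟩

Sorted signature multiset PRS(X):
{ ⟨2 | 0⟩,  ⟨2 | 1⟩ ×3,  ⟨2 | 2⟩ }


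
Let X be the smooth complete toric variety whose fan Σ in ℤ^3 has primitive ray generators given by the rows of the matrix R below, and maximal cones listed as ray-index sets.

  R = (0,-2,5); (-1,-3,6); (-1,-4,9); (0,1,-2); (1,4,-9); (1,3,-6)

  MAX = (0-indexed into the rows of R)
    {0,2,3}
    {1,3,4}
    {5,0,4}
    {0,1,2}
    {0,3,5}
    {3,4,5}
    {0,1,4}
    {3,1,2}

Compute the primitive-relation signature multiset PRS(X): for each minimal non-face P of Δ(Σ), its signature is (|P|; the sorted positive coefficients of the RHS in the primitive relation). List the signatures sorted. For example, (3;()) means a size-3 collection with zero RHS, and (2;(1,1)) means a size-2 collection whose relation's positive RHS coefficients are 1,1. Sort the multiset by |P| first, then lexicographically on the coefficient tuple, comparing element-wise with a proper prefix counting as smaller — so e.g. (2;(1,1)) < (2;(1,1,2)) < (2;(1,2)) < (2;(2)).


5 minimal non-faces of Δ(Σ) (on 6 rays):

  {1,5}:  v_{1} + v_{5} = 0  ⇒ sig = (2;())
  {2,4}:  v_{2} + v_{4} = 0  ⇒ sig = (2;())
  {2,5}:  v_{2} + v_{5} = v_{0} + v_{3}  ⇒ sig = (2;(1,1))
  {0,1,3}:  v_{0} + v_{1} + v_{3} = v_{2}  ⇒ sig = (3;(1))
  {0,3,4}:  v_{0} + v_{3} + v_{4} = v_{5}  ⇒ sig = (3;(1))

Signatures (|P|; sorted positive RHS coefficients), sorted:
[(2;()), (2;()), (2;(1,1)), (3;(1)), (3;(1))]


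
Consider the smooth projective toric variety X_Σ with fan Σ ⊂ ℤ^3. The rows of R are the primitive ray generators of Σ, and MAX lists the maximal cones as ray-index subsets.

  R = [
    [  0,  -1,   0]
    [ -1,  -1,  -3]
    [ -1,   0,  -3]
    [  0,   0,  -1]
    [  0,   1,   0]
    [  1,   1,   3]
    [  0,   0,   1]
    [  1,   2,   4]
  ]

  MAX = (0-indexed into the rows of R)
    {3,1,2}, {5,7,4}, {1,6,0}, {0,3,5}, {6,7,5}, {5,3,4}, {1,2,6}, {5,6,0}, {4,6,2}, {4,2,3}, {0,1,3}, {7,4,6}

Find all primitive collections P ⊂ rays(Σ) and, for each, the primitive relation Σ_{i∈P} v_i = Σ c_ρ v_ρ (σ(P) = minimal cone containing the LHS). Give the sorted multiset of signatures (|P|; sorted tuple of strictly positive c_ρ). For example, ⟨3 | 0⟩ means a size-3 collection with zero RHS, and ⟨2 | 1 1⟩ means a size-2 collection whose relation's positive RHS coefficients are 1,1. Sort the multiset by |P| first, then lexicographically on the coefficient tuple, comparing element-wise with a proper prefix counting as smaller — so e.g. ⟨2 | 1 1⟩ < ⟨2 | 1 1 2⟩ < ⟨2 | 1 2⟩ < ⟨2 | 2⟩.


11 collections generate NE(X_Σ); each relation:

  {0,4}:  v_{0} + v_{4} = 0  ⟹  sig = ⟨2 | 0⟩
  {1,5}:  v_{1} + v_{5} = 0  ⟹  sig = ⟨2 | 0⟩
  {3,6}:  v_{3} + v_{6} = 0  ⟹  sig = ⟨2 | 0⟩
  {0,2}:  v_{0} + v_{2} = v_{1}  ⟹  sig = ⟨2 | 1⟩
  {1,4}:  v_{1} + v_{4} = v_{2}  ⟹  sig = ⟨2 | 1⟩
  {2,5}:  v_{2} + v_{5} = v_{4}  ⟹  sig = ⟨2 | 1⟩
  {0,7}:  v_{0} + v_{7} = v_{5} + v_{6}  ⟹  sig = ⟨2 | 1 1⟩
  {1,7}:  v_{1} + v_{7} = v_{4} + v_{6}  ⟹  sig = ⟨2 | 1 1⟩
  {3,7}:  v_{3} + v_{7} = v_{4} + v_{5}  ⟹  sig = ⟨2 | 1 1⟩
  {2,7}:  v_{2} + v_{7} = 2·v_{4} + v_{6}  ⟹  sig = ⟨2 | 1 2⟩
  {4,5,6}:  v_{4} + v_{5} + v_{6} = v_{7}  ⟹  sig = ⟨3 | 1⟩

so the primitive-relation signature multiset is
    ⟨2 | 0⟩
    ⟨2 | 0⟩
    ⟨2 | 0⟩
    ⟨2 | 1⟩
    ⟨2 | 1⟩
    ⟨2 | 1⟩
    ⟨2 | 1 1⟩
    ⟨2 | 1 1⟩
    ⟨2 | 1 1⟩
    ⟨2 | 1 2⟩
    ⟨3 | 1⟩


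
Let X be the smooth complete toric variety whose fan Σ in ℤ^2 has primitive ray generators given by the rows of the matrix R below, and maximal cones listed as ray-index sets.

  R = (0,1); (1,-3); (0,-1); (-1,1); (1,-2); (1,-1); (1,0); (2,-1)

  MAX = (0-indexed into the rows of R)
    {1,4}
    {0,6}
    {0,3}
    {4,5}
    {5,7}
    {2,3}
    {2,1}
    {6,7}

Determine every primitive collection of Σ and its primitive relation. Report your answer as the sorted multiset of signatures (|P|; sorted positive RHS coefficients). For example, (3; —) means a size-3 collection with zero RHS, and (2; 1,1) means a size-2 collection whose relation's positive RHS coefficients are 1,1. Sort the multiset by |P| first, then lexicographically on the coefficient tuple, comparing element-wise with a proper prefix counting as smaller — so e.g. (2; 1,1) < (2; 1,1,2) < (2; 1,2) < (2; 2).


Minimal non-faces — 20 found among 8 rays, 8 max cones:

  P = {0,2}:  v_{0} + v_{2} = 0 — sig = (2; —)
  P = {3,5}:  v_{3} + v_{5} = 0 — sig = (2; —)
  P = {0,1}:  v_{0} + v_{1} = v_{4} — sig = (2; 1)
  P = {0,4}:  v_{0} + v_{4} = v_{5} — sig = (2; 1)
  P = {0,5}:  v_{0} + v_{5} = v_{6} — sig = (2; 1)
  P = {2,4}:  v_{2} + v_{4} = v_{1} — sig = (2; 1)
  P = {2,5}:  v_{2} + v_{5} = v_{4} — sig = (2; 1)
  P = {2,6}:  v_{2} + v_{6} = v_{5} — sig = (2; 1)
  P = {3,4}:  v_{3} + v_{4} = v_{2} — sig = (2; 1)
  P = {3,6}:  v_{3} + v_{6} = v_{0} — sig = (2; 1)
  P = {3,7}:  v_{3} + v_{7} = v_{6} — sig = (2; 1)
  P = {5,6}:  v_{5} + v_{6} = v_{7} — sig = (2; 1)
  P = {1,6}:  v_{1} + v_{6} = v_{4} + v_{5} — sig = (2; 1,1)
  P = {1,7}:  v_{1} + v_{7} = v_{4} + 2·v_{5} — sig = (2; 1,2)
  P = {0,7}:  v_{0} + v_{7} = 2·v_{6} — sig = (2; 2)
  P = {1,3}:  v_{1} + v_{3} = 2·v_{2} — sig = (2; 2)
  P = {1,5}:  v_{1} + v_{5} = 2·v_{4} — sig = (2; 2)
  P = {2,7}:  v_{2} + v_{7} = 2·v_{5} — sig = (2; 2)
  P = {4,6}:  v_{4} + v_{6} = 2·v_{5} — sig = (2; 2)
  P = {4,7}:  v_{4} + v_{7} = 3·v_{5} — sig = (2; 3)

so the primitive-relation signature multiset is
    (2; —)
    (2; —)
    (2; 1)
    (2; 1)
    (2; 1)
    (2; 1)
    (2; 1)
    (2; 1)
    (2; 1)
    (2; 1)
    (2; 1)
    (2; 1)
    (2; 1,1)
    (2; 1,2)
    (2; 2)
    (2; 2)
    (2; 2)
    (2; 2)
    (2; 2)
    (2; 3)


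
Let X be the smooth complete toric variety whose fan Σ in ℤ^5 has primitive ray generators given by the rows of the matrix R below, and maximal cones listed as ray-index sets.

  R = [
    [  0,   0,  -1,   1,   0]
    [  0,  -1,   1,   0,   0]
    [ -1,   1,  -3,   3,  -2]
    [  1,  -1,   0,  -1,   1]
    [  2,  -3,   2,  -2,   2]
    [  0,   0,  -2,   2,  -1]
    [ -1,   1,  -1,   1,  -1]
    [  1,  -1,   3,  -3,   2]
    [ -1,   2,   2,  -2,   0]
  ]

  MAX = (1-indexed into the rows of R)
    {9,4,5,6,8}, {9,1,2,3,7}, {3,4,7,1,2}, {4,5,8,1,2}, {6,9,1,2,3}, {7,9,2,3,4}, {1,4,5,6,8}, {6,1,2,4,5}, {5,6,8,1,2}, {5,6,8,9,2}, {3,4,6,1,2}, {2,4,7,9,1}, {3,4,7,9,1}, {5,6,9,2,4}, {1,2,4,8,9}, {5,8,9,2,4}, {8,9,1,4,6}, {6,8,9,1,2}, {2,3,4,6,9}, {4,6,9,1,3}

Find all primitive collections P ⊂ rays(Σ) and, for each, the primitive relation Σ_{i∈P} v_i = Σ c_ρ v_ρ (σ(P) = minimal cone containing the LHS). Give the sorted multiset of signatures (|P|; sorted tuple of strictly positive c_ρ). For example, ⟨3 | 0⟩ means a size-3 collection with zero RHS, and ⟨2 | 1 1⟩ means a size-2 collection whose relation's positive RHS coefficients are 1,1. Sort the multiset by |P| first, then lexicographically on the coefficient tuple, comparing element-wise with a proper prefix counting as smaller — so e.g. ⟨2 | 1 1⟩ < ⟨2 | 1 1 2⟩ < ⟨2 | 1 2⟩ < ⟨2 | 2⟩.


Minimal non-faces — 9 found among 9 rays, 20 max cones:

  {3,8}:  v_{3} + v_{8} = 0  →  sig = ⟨2 | 0⟩
  {6,7}:  v_{6} + v_{7} = v_{3}  →  sig = ⟨2 | 1⟩
  {5,7}:  v_{5} + v_{7} = v_{2} + v_{4}  →  sig = ⟨2 | 1 1⟩
  {3,5}:  v_{3} + v_{5} = v_{2} + v_{4} + v_{6}  →  sig = ⟨2 | 1 1 1⟩
  {7,8}:  v_{7} + v_{8} = v_{1} + v_{2} + v_{4} + v_{9}  →  sig = ⟨2 | 1 1 1 1⟩
  {1,5,9}:  v_{1} + v_{5} + v_{9} = v_{8}  →  sig = ⟨3 | 1⟩
  {2,4,6,8}:  v_{2} + v_{4} + v_{6} + v_{8} = v_{5}  →  sig = ⟨4 | 1⟩
  {1,2,4,6,9}:  v_{1} + v_{2} + v_{4} + v_{6} + v_{9} = 0  →  sig = ⟨5 | 0⟩
  {1,2,3,4,9}:  v_{1} + v_{2} + v_{3} + v_{4} + v_{9} = v_{7}  →  sig = ⟨5 | 1⟩

Signatures (|P|; sorted positive RHS coefficients), sorted:
[⟨2 | 0⟩, ⟨2 | 1⟩, ⟨2 | 1 1⟩, ⟨2 | 1 1 1⟩, ⟨2 | 1 1 1 1⟩, ⟨3 | 1⟩, ⟨4 | 1⟩, ⟨5 | 0⟩, ⟨5 | 1⟩]


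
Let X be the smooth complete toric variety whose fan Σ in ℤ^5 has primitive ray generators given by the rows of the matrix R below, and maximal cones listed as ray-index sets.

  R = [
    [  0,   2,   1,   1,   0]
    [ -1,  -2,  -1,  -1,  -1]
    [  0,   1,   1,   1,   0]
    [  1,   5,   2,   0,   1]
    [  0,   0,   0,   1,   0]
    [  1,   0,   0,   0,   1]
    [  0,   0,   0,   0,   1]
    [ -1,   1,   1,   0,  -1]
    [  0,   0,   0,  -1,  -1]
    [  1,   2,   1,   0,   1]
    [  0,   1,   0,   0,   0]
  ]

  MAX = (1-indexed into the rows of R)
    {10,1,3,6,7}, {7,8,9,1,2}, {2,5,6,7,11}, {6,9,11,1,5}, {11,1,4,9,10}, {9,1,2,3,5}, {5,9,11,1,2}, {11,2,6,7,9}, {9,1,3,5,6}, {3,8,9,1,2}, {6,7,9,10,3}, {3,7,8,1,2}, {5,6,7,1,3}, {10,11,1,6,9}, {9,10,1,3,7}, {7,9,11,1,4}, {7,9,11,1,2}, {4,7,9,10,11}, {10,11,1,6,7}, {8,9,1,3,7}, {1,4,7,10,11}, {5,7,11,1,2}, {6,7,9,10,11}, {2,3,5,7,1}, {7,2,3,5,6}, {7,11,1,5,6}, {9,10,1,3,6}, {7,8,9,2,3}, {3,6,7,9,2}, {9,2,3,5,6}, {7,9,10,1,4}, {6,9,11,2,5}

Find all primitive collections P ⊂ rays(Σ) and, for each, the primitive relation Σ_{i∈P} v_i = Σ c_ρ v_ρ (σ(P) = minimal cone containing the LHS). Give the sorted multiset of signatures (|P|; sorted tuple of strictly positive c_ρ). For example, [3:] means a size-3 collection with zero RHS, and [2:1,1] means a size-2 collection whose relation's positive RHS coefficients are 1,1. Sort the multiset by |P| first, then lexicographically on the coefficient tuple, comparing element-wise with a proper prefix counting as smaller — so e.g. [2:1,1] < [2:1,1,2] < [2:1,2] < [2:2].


The 17 primitive collections of Σ (r=11, n=5):

  • {3,11}:  v_{3} + v_{11} = v_{1} — sig = [2:1]
  • {2,10}:  v_{2} + v_{10} = v_{7} + v_{9} — sig = [2:1,1]
  • {5,10}:  v_{5} + v_{10} = v_{1} + v_{6} — sig = [2:1,1]
  • {4,5}:  v_{4} + v_{5} = v_{1} + v_{10} + v_{11} — sig = [2:1,1,1]
  • {5,8}:  v_{5} + v_{8} = v_{1} + v_{2} + v_{3} — sig = [2:1,1,1]
  • {6,8}:  v_{6} + v_{8} = v_{3} + v_{7} + v_{9} — sig = [2:1,1,1]
  • {3,4}:  v_{3} + v_{4} = 2·v_{1} + v_{7} + v_{9} + v_{10} — sig = [2:1,1,1,2]
  • {8,11}:  v_{8} + v_{11} = 2·v_{1} + v_{2} + v_{7} + v_{9} — sig = [2:1,1,1,2]
  • {2,4}:  v_{2} + v_{4} = v_{1} + 2·v_{7} + 2·v_{9} + v_{11} — sig = [2:1,1,2,2]
  • {8,10}:  v_{8} + v_{10} = v_{1} + v_{3} + 2·v_{7} + 2·v_{9} — sig = [2:1,1,2,2]
  • {4,6}:  v_{4} + v_{6} = 2·v_{10} + v_{11} — sig = [2:1,2]
  • {4,8}:  v_{4} + v_{8} = 3·v_{1} + 3·v_{7} + 3·v_{9} — sig = [2:3,3,3]
  • {1,2,6}:  v_{1} + v_{2} + v_{6} = 0 — sig = [3:]
  • {5,7,9}:  v_{5} + v_{7} + v_{9} = 0 — sig = [3:]
  • {1,6,7,9}:  v_{1} + v_{6} + v_{7} + v_{9} = v_{10} — sig = [4:1]
  • {1,2,3,7,9}:  v_{1} + v_{2} + v_{3} + v_{7} + v_{9} = v_{8} — sig = [5:1]
  • {1,7,9,10,11}:  v_{1} + v_{7} + v_{9} + v_{10} + v_{11} = v_{4} — sig = [5:1]

Sorted signature multiset PRS(X):
[[2:1], [2:1,1], [2:1,1], [2:1,1,1], [2:1,1,1], [2:1,1,1], [2:1,1,1,2], [2:1,1,1,2], [2:1,1,2,2], [2:1,1,2,2], [2:1,2], [2:3,3,3], [3:], [3:], [4:1], [5:1], [5:1]]


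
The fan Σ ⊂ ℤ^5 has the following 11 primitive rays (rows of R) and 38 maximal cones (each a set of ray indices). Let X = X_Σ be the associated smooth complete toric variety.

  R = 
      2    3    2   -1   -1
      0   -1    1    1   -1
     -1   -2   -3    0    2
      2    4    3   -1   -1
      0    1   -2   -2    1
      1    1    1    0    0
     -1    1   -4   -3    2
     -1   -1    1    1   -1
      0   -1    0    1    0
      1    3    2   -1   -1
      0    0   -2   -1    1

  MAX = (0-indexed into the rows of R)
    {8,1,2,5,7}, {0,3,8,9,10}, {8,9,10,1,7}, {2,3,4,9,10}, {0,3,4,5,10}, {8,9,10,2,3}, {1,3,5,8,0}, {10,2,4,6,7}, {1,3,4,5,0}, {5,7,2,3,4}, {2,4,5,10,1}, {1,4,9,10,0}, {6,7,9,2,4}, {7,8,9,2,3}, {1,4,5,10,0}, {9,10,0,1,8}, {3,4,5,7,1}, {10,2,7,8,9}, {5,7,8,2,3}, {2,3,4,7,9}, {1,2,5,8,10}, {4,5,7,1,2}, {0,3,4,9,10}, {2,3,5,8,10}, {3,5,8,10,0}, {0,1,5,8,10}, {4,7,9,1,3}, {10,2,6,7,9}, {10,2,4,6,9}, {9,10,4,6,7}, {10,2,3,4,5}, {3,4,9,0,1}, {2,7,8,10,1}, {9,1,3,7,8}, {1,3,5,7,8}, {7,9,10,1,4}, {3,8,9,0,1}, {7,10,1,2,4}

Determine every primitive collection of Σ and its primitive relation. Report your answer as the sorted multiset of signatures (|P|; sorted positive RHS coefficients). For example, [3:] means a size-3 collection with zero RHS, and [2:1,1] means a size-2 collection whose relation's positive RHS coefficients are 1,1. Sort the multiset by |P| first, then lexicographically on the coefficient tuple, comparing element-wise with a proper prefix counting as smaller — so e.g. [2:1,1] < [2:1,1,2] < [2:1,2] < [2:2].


|primitive collections| = 15. Relations:

  {4,8}:  v_{4} + v_{8} = v_{10}  →  sig = [2:1]
  {5,9}:  v_{5} + v_{9} = v_{3}  →  sig = [2:1]
  {0,2}:  v_{0} + v_{2} = v_{5} + v_{10}  →  sig = [2:1,1]
  {0,7}:  v_{0} + v_{7} = v_{1} + v_{9}  →  sig = [2:1,1]
  {0,6}:  v_{0} + v_{6} = v_{4} + v_{9} + v_{10}  →  sig = [2:1,1,1]
  {1,6}:  v_{1} + v_{6} = v_{4} + v_{7} + v_{10}  →  sig = [2:1,1,1]
  {5,6}:  v_{5} + v_{6} = v_{2} + v_{4} + v_{9}  →  sig = [2:1,1,1]
  {6,8}:  v_{6} + v_{8} = v_{2} + v_{7} + v_{9} + 2·v_{10}  →  sig = [2:1,1,1,2]
  {3,6}:  v_{3} + v_{6} = v_{2} + v_{4} + 2·v_{9}  →  sig = [2:1,1,2]
  {1,2,9}:  v_{1} + v_{2} + v_{9} = 0  →  sig = [3:]
  {5,7,10}:  v_{5} + v_{7} + v_{10} = 0  →  sig = [3:]
  {1,2,3}:  v_{1} + v_{2} + v_{3} = v_{5}  →  sig = [3:1]
  {1,3,10}:  v_{1} + v_{3} + v_{10} = v_{0}  →  sig = [3:1]
  {3,7,10}:  v_{3} + v_{7} + v_{10} = v_{9}  →  sig = [3:1]
  {2,4,7,9,10}:  v_{2} + v_{4} + v_{7} + v_{9} + v_{10} = v_{6}  →  sig = [5:1]

Hence PRS(X_Σ) =
{ [2:1] ×2,  [2:1,1] ×2,  [2:1,1,1] ×3,  [2:1,1,1,2],  [2:1,1,2],  [3:] ×2,  [3:1] ×3,  [5:1] }


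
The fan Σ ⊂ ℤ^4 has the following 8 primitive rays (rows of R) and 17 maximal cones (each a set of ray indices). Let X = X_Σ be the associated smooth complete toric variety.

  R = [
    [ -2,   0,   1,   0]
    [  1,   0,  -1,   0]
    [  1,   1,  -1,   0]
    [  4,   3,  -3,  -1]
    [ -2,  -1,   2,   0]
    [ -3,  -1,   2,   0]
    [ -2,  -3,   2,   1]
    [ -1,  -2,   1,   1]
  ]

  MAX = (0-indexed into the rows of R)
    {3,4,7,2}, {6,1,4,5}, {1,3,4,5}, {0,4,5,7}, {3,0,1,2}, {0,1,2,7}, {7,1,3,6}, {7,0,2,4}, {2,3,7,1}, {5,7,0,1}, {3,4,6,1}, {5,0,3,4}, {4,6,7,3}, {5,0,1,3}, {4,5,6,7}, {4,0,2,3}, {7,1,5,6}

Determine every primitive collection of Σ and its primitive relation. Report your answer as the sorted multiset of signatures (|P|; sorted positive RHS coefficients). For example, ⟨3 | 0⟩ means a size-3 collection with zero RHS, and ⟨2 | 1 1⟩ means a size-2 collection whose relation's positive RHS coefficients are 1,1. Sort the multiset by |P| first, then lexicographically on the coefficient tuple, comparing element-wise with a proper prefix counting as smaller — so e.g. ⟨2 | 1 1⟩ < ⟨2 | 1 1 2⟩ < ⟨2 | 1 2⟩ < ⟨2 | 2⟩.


The 9 primitive collections of Σ (r=8, n=4):

  {2,5}:  v_{2} + v_{5} = v_{0}  ⇒ sig = ⟨2 | 1⟩
  {2,6}:  v_{2} + v_{6} = v_{7}  ⇒ sig = ⟨2 | 1⟩
  {0,6}:  v_{0} + v_{6} = v_{5} + v_{7}  ⇒ sig = ⟨2 | 1 1⟩
  {1,2,4}:  v_{1} + v_{2} + v_{4} = 0  ⇒ sig = ⟨3 | 0⟩
  {3,5,7}:  v_{3} + v_{5} + v_{7} = 0  ⇒ sig = ⟨3 | 0⟩
  {0,1,4}:  v_{0} + v_{1} + v_{4} = v_{5}  ⇒ sig = ⟨3 | 1⟩
  {0,3,7}:  v_{0} + v_{3} + v_{7} = v_{2}  ⇒ sig = ⟨3 | 1⟩
  {1,4,7}:  v_{1} + v_{4} + v_{7} = v_{6}  ⇒ sig = ⟨3 | 1⟩
  {3,5,6}:  v_{3} + v_{5} + v_{6} = v_{1} + v_{4}  ⇒ sig = ⟨3 | 1 1⟩

Sorted signature multiset PRS(X):
    |P|=2: 3 collections, coeffs (1), (1), (1,1)
    |P|=3: 6 collections, coeffs (), (), (1), (1), (1), (1,1)


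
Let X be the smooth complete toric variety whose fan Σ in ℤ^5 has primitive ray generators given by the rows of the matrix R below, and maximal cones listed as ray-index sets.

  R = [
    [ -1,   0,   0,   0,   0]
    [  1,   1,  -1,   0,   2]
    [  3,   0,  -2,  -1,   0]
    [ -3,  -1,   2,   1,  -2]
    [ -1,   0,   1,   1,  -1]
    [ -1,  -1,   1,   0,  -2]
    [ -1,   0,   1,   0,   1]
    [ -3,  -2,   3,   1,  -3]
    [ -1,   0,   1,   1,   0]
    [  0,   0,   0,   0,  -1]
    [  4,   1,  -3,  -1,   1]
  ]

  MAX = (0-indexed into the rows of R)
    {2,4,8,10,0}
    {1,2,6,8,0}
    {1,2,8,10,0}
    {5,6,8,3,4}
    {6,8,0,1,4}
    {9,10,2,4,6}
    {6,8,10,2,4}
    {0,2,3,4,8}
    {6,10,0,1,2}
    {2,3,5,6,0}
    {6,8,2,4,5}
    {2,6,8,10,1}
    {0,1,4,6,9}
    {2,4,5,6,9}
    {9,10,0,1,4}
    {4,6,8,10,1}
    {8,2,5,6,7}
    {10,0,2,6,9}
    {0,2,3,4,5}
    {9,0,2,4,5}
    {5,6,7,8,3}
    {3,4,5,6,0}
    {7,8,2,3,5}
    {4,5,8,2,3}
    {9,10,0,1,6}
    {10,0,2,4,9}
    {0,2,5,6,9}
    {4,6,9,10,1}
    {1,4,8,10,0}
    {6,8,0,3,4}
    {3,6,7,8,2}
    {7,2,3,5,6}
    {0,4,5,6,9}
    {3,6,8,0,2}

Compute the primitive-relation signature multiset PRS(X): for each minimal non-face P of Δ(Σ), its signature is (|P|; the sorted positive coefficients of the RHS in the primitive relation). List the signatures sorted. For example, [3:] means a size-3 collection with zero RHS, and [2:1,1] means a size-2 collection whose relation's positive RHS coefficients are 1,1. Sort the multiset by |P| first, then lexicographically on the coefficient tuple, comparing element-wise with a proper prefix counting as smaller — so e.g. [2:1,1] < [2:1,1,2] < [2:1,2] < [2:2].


Minimal non-faces — 19 found among 11 rays, 34 max cones:

  • {1,5}:  v_{1} + v_{5} = 0  ⟹  sig = [2:]
  • {8,9}:  v_{8} + v_{9} = v_{4}  ⟹  sig = [2:1]
  • {1,3}:  v_{1} + v_{3} = v_{0} + v_{8}  ⟹  sig = [2:1,1]
  • {5,10}:  v_{5} + v_{10} = v_{2} + v_{9}  ⟹  sig = [2:1,1]
  • {3,9}:  v_{3} + v_{9} = v_{0} + v_{4} + v_{5}  ⟹  sig = [2:1,1,1]
  • {3,10}:  v_{3} + v_{10} = v_{0} + v_{2} + v_{4}  ⟹  sig = [2:1,1,1]
  • {7,10}:  v_{7} + v_{10} = v_{2} + v_{5} + v_{8}  ⟹  sig = [2:1,1,1]
  • {1,7}:  v_{1} + v_{7} = v_{2} + v_{3} + v_{6} + v_{8}  ⟹  sig = [2:1,1,1,1]
  • {0,7}:  v_{0} + v_{7} = v_{2} + 2·v_{3} + v_{6}  ⟹  sig = [2:1,1,2]
  • {7,9}:  v_{7} + v_{9} = 2·v_{5} + v_{8}  ⟹  sig = [2:1,2]
  • {4,7}:  v_{4} + v_{7} = 2·v_{5} + 2·v_{8}  ⟹  sig = [2:2,2]
  • {0,5,8}:  v_{0} + v_{5} + v_{8} = v_{3}  ⟹  sig = [3:1]
  • {1,2,9}:  v_{1} + v_{2} + v_{9} = v_{10}  ⟹  sig = [3:1]
  • {1,2,4}:  v_{1} + v_{2} + v_{4} = v_{8} + v_{10}  ⟹  sig = [3:1,1]
  • {0,2,4,6}:  v_{0} + v_{2} + v_{4} + v_{6} = 0  ⟹  sig = [4:]
  • {0,6,8,10}:  v_{0} + v_{6} + v_{8} + v_{10} = v_{1}  ⟹  sig = [4:1]
  • {0,4,6,10}:  v_{0} + v_{4} + v_{6} + v_{10} = v_{1} + v_{9}  ⟹  sig = [4:1,1]
  • {2,3,4,6}:  v_{2} + v_{3} + v_{4} + v_{6} = v_{5} + v_{8}  ⟹  sig = [4:1,1]
  • {2,3,5,6,8}:  v_{2} + v_{3} + v_{5} + v_{6} + v_{8} = v_{7}  ⟹  sig = [5:1]

Signatures (|P|; sorted positive RHS coefficients), sorted:
[[2:], [2:1], [2:1,1], [2:1,1], [2:1,1,1], [2:1,1,1], [2:1,1,1], [2:1,1,1,1], [2:1,1,2], [2:1,2], [2:2,2], [3:1], [3:1], [3:1,1], [4:], [4:1], [4:1,1], [4:1,1], [5:1]]


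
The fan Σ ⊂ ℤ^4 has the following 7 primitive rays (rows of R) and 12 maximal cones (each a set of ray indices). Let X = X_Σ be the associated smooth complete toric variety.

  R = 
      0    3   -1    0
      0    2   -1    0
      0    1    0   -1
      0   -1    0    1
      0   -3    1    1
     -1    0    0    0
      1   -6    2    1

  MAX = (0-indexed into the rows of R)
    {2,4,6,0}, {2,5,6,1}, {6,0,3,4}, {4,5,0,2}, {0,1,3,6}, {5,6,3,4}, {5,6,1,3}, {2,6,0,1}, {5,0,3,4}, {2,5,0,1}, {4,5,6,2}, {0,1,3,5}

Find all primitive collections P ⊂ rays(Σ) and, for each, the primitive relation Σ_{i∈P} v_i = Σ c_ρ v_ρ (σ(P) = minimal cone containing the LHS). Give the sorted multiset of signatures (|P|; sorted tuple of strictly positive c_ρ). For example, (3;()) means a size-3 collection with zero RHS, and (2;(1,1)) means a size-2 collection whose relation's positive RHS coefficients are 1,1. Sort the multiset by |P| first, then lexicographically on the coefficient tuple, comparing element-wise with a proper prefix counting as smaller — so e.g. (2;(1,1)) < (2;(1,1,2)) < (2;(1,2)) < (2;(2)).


3 collections generate NE(X_Σ); each relation:

  • {2,3}:  v_{2} + v_{3} = 0 — sig = (2;())
  • {1,4}:  v_{1} + v_{4} = v_{3} — sig = (2;(1))
  • {0,5,6}:  v_{0} + v_{5} + v_{6} = v_{4} — sig = (3;(1))

so the primitive-relation signature multiset is
    |P|=2: 2 collections, coeffs (), (1)
    |P|=3: 1 collection, coeffs (1)


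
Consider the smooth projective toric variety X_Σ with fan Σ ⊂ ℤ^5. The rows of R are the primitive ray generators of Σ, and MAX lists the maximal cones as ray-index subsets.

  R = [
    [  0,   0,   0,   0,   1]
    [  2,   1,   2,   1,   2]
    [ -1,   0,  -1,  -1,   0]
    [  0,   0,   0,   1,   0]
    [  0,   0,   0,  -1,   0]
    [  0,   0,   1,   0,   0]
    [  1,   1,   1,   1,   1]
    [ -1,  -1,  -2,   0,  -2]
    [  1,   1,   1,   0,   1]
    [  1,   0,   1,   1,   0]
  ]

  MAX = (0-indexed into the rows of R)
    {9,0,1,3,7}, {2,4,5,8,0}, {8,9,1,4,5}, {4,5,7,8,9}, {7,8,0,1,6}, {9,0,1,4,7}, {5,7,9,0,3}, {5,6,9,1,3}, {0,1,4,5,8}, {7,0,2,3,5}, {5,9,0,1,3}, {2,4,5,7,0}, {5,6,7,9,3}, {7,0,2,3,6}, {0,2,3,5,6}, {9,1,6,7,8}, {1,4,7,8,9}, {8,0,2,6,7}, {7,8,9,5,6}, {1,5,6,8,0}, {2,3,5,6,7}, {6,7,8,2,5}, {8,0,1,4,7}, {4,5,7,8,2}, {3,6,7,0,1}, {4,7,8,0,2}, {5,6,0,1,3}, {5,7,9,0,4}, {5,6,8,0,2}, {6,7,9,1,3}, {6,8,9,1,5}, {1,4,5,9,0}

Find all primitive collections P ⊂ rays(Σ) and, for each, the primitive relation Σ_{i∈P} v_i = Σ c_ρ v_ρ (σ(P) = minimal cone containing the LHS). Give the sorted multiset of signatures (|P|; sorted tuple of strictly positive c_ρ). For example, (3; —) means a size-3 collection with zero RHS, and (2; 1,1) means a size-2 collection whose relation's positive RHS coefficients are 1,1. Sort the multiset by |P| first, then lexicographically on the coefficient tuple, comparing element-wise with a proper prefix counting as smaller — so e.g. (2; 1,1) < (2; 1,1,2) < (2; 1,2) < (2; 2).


Δ(Σ) — 10 vertices, 10 min non-faces:

  {2,9}:  v_{2} + v_{9} = 0  ⇒ sig = (2; —)
  {3,4}:  v_{3} + v_{4} = 0  ⇒ sig = (2; —)
  {3,8}:  v_{3} + v_{8} = v_{6}  ⇒ sig = (2; 1)
  {4,6}:  v_{4} + v_{6} = v_{8}  ⇒ sig = (2; 1)
  {1,2}:  v_{1} + v_{2} = v_{0} + v_{8}  ⇒ sig = (2; 1,1)
  {0,8,9}:  v_{0} + v_{8} + v_{9} = v_{1}  ⇒ sig = (3; 1)
  {1,5,7}:  v_{1} + v_{5} + v_{7} = v_{9}  ⇒ sig = (3; 1)
  {0,6,9}:  v_{0} + v_{6} + v_{9} = v_{1} + v_{3}  ⇒ sig = (3; 1,1)
  {0,5,7,8}:  v_{0} + v_{5} + v_{7} + v_{8} = 0  ⇒ sig = (4; —)
  {0,5,6,7}:  v_{0} + v_{5} + v_{6} + v_{7} = v_{3}  ⇒ sig = (4; 1)

Hence PRS(X_Σ) =
{ (2; —) ×2,  (2; 1) ×2,  (2; 1,1),  (3; 1) ×2,  (3; 1,1),  (4; —),  (4; 1) }
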